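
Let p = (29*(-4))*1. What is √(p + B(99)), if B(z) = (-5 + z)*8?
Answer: 2*√159 ≈ 25.219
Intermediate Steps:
B(z) = -40 + 8*z
p = -116 (p = -116*1 = -116)
√(p + B(99)) = √(-116 + (-40 + 8*99)) = √(-116 + (-40 + 792)) = √(-116 + 752) = √636 = 2*√159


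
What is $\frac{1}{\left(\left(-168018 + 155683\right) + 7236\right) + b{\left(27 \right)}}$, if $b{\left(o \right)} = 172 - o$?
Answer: $- \frac{1}{4954} \approx -0.00020186$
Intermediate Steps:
$\frac{1}{\left(\left(-168018 + 155683\right) + 7236\right) + b{\left(27 \right)}} = \frac{1}{\left(\left(-168018 + 155683\right) + 7236\right) + \left(172 - 27\right)} = \frac{1}{\left(-12335 + 7236\right) + \left(172 - 27\right)} = \frac{1}{-5099 + 145} = \frac{1}{-4954} = - \frac{1}{4954}$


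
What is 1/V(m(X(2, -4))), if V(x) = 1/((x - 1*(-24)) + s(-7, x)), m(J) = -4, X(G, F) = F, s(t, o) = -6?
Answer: 14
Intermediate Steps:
V(x) = 1/(18 + x) (V(x) = 1/((x - 1*(-24)) - 6) = 1/((x + 24) - 6) = 1/((24 + x) - 6) = 1/(18 + x))
1/V(m(X(2, -4))) = 1/(1/(18 - 4)) = 1/(1/14) = 14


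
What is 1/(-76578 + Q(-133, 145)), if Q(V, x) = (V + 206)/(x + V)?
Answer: -12/918863 ≈ -1.3060e-5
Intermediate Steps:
Q(V, x) = (206 + V)/(V + x)
1/(-76578 + Q(-133, 145)) = 1/(-76578 + (206 - 133)/(-133 + 145)) = 1/(-76578 + 73/12) = 1/(-918863/12) = -12/918863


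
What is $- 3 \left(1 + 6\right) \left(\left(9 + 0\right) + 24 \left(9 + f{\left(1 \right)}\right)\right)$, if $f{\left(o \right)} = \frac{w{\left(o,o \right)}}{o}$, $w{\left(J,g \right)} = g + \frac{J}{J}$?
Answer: $-5733$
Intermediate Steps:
$w{\left(J,g \right)} = 1 + g$ ($w{\left(J,g \right)} = g + 1 = 1 + g$)
$f{\left(o \right)} = \frac{1 + o}{o}$
$- 3 \left(1 + 6\right) \left(\left(9 + 0\right) + 24 \left(9 + f{\left(1 \right)}\right)\right) = - 3 \left(1 + 6\right) \left(\left(9 + 0\right) + 24 \left(9 + \frac{1 + 1}{1}\right)\right) = \left(-3\right) 7 \left(9 + 24 \left(9 + 1 \cdot 2\right)\right) = - 21 \left(9 + 24 \left(9 + 2\right)\right) = - 21 \left(9 + 24 \cdot 11\right) = - 21 \left(9 + 264\right) = \left(-21\right) 273 = -5733$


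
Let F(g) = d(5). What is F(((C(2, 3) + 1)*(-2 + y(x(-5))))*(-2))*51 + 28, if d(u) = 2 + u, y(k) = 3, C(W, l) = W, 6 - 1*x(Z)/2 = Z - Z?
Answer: 385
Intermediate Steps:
x(Z) = 12 (x(Z) = 12 - 2*(Z - Z) = 12 - 2*0 = 12 + 0 = 12)
F(g) = 7 (F(g) = 2 + 5 = 7)
F(((C(2, 3) + 1)*(-2 + y(x(-5))))*(-2))*51 + 28 = 7*51 + 28 = 357 + 28 = 385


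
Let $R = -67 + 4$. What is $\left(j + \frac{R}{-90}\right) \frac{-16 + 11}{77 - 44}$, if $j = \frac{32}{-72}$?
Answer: $- \frac{23}{594} \approx -0.038721$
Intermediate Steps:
$R = -63$
$j = - \frac{4}{9}$ ($j = 32 \left(- \frac{1}{72}\right) = - \frac{4}{9} \approx -0.44444$)
$\left(j + \frac{R}{-90}\right) \frac{-16 + 11}{77 - 44} = \left(- \frac{4}{9} - \frac{63}{-90}\right) \frac{-16 + 11}{77 - 44} = \left(- \frac{4}{9} - - \frac{7}{10}\right) \left(- \frac{5}{33}\right) = \left(- \frac{4}{9} + \frac{7}{10}\right) \left(\left(-5\right) \frac{1}{33}\right) = \frac{23}{90} \left(- \frac{5}{33}\right) = - \frac{23}{594}$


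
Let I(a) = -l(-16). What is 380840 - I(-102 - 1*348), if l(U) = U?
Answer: 380824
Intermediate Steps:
I(a) = 16 (I(a) = -1*(-16) = 16)
380840 - I(-102 - 1*348) = 380840 - 1*16 = 380840 - 16 = 380824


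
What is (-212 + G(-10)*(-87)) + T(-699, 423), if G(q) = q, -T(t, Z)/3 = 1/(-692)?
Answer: 455339/692 ≈ 658.00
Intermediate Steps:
T(t, Z) = 3/692 (T(t, Z) = -3/(-692) = -3*(-1/692) = 3/692)
(-212 + G(-10)*(-87)) + T(-699, 423) = (-212 - 10*(-87)) + 3/692 = (-212 + 870) + 3/692 = 658 + 3/692 = 455339/692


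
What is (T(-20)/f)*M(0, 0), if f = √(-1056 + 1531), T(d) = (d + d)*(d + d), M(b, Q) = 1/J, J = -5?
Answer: -64*√19/19 ≈ -14.683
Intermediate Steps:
M(b, Q) = -⅕ (M(b, Q) = 1/(-5) = -⅕)
T(d) = 4*d² (T(d) = (2*d)*(2*d) = 4*d²)
f = 5*√19 (f = √475 = 5*√19 ≈ 21.794)
(T(-20)/f)*M(0, 0) = ((4*(-20)²)/((5*√19)))*(-⅕) = ((4*400)*(√19/95))*(-⅕) = (1600*(√19/95))*(-⅕) = (320*√19/19)*(-⅕) = -64*√19/19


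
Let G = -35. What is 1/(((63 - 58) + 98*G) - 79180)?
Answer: -1/82605 ≈ -1.2106e-5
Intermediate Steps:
1/(((63 - 58) + 98*G) - 79180) = 1/(((63 - 58) + 98*(-35)) - 79180) = 1/((5 - 3430) - 79180) = 1/(-3425 - 79180) = 1/(-82605) = -1/82605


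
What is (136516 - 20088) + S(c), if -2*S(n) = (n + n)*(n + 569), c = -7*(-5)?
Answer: 95288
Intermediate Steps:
c = 35
S(n) = -n*(569 + n) (S(n) = -(n + n)*(n + 569)/2 = -2*n*(569 + n)/2 = -n*(569 + n))
(136516 - 20088) + S(c) = (136516 - 20088) - 1*35*(569 + 35) = 116428 - 1*35*604 = 116428 - 21140 = 95288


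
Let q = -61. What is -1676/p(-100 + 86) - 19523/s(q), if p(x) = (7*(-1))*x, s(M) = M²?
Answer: -4074825/182329 ≈ -22.349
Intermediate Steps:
p(x) = -7*x
-1676/p(-100 + 86) - 19523/s(q) = -1676*(-1/(7*(-100 + 86))) - 19523/((-61)²) = -1676/((-7*(-14))) - 19523/3721 = -1676/98 - 19523*1/3721 = -1676*1/98 - 19523/3721 = -838/49 - 19523/3721 = -4074825/182329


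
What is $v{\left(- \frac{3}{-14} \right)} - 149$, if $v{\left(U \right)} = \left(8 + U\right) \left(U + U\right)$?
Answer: $- \frac{14257}{98} \approx -145.48$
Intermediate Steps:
$v{\left(U \right)} = 2 U \left(8 + U\right)$ ($v{\left(U \right)} = \left(8 + U\right) 2 U = 2 U \left(8 + U\right)$)
$v{\left(- \frac{3}{-14} \right)} - 149 = 2 \left(- \frac{3}{-14}\right) \left(8 - \frac{3}{-14}\right) - 149 = 2 \left(\left(-3\right) \left(- \frac{1}{14}\right)\right) \left(8 - - \frac{3}{14}\right) - 149 = 2 \cdot \frac{3}{14} \left(8 + \frac{3}{14}\right) - 149 = 2 \cdot \frac{3}{14} \cdot \frac{115}{14} - 149 = \frac{345}{98} - 149 = - \frac{14257}{98}$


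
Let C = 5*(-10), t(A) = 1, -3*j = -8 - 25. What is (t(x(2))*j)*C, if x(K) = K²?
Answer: -550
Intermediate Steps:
j = 11 (j = -(-8 - 25)/3 = -⅓*(-33) = 11)
C = -50
(t(x(2))*j)*C = (1*11)*(-50) = 11*(-50) = -550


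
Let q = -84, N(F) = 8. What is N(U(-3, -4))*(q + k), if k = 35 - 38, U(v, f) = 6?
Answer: -696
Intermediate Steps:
k = -3
N(U(-3, -4))*(q + k) = 8*(-84 - 3) = 8*(-87) = -696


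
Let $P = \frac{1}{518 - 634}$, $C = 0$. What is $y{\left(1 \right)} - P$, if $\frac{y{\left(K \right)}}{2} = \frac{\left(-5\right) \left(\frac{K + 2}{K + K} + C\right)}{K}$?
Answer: $- \frac{1739}{116} \approx -14.991$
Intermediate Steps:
$P = - \frac{1}{116}$ ($P = \frac{1}{-116} = - \frac{1}{116} \approx -0.0086207$)
$y{\left(K \right)} = - \frac{5 \left(2 + K\right)}{K^{2}}$ ($y{\left(K \right)} = 2 \frac{\left(-5\right) \left(\frac{K + 2}{K + K} + 0\right)}{K} = 2 \frac{\left(-5\right) \left(\frac{2 + K}{2 K} + 0\right)}{K} = 2 \frac{\left(-5\right) \frac{2 + K}{2 K}}{K} = 2 \frac{\left(- \frac{5}{2}\right) \frac{1}{K} \left(2 + K\right)}{K} = 2 \left(- \frac{5 \left(2 + K\right)}{2 K^{2}}\right) = - \frac{5 \left(2 + K\right)}{K^{2}}$)
$y{\left(1 \right)} - P = 5 \cdot 1^{-2} \left(-2 - 1\right) - - \frac{1}{116} = 5 \cdot 1 \left(-2 - 1\right) + \frac{1}{116} = 5 \cdot 1 \left(-3\right) + \frac{1}{116} = -15 + \frac{1}{116} = - \frac{1739}{116}$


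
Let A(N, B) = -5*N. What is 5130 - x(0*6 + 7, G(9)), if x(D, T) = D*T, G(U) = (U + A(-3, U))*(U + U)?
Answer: 2106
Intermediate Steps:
G(U) = 2*U*(15 + U) (G(U) = (U - 5*(-3))*(U + U) = (U + 15)*(2*U) = (15 + U)*(2*U) = 2*U*(15 + U))
5130 - x(0*6 + 7, G(9)) = 5130 - (0*6 + 7)*2*9*(15 + 9) = 5130 - (0 + 7)*2*9*24 = 5130 - 7*432 = 5130 - 1*3024 = 5130 - 3024 = 2106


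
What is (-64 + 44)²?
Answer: 400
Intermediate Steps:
(-64 + 44)² = (-20)² = 400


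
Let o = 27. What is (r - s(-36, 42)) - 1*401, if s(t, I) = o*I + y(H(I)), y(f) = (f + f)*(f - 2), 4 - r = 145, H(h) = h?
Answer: -5036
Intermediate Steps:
r = -141 (r = 4 - 1*145 = 4 - 145 = -141)
y(f) = 2*f*(-2 + f) (y(f) = (2*f)*(-2 + f) = 2*f*(-2 + f))
s(t, I) = 27*I + 2*I*(-2 + I)
(r - s(-36, 42)) - 1*401 = (-141 - 42*(23 + 2*42)) - 1*401 = (-141 - 42*(23 + 84)) - 401 = (-141 - 42*107) - 401 = (-141 - 1*4494) - 401 = (-141 - 4494) - 401 = -4635 - 401 = -5036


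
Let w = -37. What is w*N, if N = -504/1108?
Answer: 4662/277 ≈ 16.830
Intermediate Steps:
N = -126/277 (N = -504*1/1108 = -126/277 ≈ -0.45487)
w*N = -37*(-126/277) = 4662/277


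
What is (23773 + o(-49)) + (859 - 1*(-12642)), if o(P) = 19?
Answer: 37293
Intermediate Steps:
(23773 + o(-49)) + (859 - 1*(-12642)) = (23773 + 19) + (859 - 1*(-12642)) = 23792 + (859 + 12642) = 23792 + 13501 = 37293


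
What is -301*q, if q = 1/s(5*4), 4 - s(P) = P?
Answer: 301/16 ≈ 18.813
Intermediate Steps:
s(P) = 4 - P
q = -1/16 (q = 1/(4 - 5*4) = 1/(4 - 1*20) = 1/(4 - 20) = 1/(-16) = -1/16 ≈ -0.062500)
-301*q = -301*(-1/16) = 301/16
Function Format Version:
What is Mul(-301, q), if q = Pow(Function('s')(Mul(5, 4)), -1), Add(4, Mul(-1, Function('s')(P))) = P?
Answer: Rational(301, 16) ≈ 18.813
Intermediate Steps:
Function('s')(P) = Add(4, Mul(-1, P))
q = Rational(-1, 16) (q = Pow(Add(4, Mul(-1, Mul(5, 4))), -1) = Pow(Add(4, Mul(-1, 20)), -1) = Pow(Add(4, -20), -1) = Pow(-16, -1) = Rational(-1, 16) ≈ -0.062500)
Mul(-301, q) = Mul(-301, Rational(-1, 16)) = Rational(301, 16)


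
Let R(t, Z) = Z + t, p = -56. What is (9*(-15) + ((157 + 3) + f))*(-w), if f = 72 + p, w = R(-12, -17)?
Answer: 1189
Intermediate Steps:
w = -29 (w = -17 - 12 = -29)
f = 16 (f = 72 - 56 = 16)
(9*(-15) + ((157 + 3) + f))*(-w) = (9*(-15) + ((157 + 3) + 16))*(-1*(-29)) = (-135 + (160 + 16))*29 = (-135 + 176)*29 = 41*29 = 1189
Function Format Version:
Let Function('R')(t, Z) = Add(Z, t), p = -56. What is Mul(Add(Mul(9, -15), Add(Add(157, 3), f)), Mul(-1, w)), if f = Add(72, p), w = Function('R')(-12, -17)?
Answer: 1189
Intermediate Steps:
w = -29 (w = Add(-17, -12) = -29)
f = 16 (f = Add(72, -56) = 16)
Mul(Add(Mul(9, -15), Add(Add(157, 3), f)), Mul(-1, w)) = Mul(Add(Mul(9, -15), Add(Add(157, 3), 16)), Mul(-1, -29)) = Mul(Add(-135, Add(160, 16)), 29) = Mul(Add(-135, 176), 29) = Mul(41, 29) = 1189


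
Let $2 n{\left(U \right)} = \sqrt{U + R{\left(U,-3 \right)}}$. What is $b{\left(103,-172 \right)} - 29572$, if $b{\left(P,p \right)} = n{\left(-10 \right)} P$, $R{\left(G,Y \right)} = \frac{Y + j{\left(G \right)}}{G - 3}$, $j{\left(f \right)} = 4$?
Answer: $-29572 + \frac{103 i \sqrt{1703}}{26} \approx -29572.0 + 163.48 i$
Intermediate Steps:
$R{\left(G,Y \right)} = \frac{4 + Y}{-3 + G}$ ($R{\left(G,Y \right)} = \frac{Y + 4}{G - 3} = \frac{4 + Y}{-3 + G}$)
$n{\left(U \right)} = \frac{\sqrt{U + \frac{1}{-3 + U}}}{2}$ ($n{\left(U \right)} = \frac{\sqrt{U + \frac{4 - 3}{-3 + U}}}{2} = \frac{\sqrt{U + \frac{1}{-3 + U} 1}}{2} = \frac{\sqrt{U + \frac{1}{-3 + U}}}{2}$)
$b{\left(P,p \right)} = \frac{i P \sqrt{1703}}{26}$ ($b{\left(P,p \right)} = \frac{\sqrt{\frac{1 - 10 \left(-3 - 10\right)}{-3 - 10}}}{2} P = \frac{\sqrt{\frac{1 - -130}{-13}}}{2} P = \frac{\sqrt{- \frac{1 + 130}{13}}}{2} P = \frac{\sqrt{\left(- \frac{1}{13}\right) 131}}{2} P = \frac{\sqrt{- \frac{131}{13}}}{2} P = \frac{\frac{1}{13} i \sqrt{1703}}{2} P = \frac{i \sqrt{1703}}{26} P = \frac{i P \sqrt{1703}}{26}$)
$b{\left(103,-172 \right)} - 29572 = \frac{1}{26} i 103 \sqrt{1703} - 29572 = \frac{103 i \sqrt{1703}}{26} - 29572 = -29572 + \frac{103 i \sqrt{1703}}{26}$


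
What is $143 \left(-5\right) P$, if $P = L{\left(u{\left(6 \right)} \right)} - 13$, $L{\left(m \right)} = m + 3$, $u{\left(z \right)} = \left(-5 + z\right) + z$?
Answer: $2145$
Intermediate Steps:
$u{\left(z \right)} = -5 + 2 z$
$L{\left(m \right)} = 3 + m$
$P = -3$ ($P = \left(3 + \left(-5 + 2 \cdot 6\right)\right) - 13 = \left(3 + \left(-5 + 12\right)\right) - 13 = \left(3 + 7\right) - 13 = 10 - 13 = -3$)
$143 \left(-5\right) P = 143 \left(-5\right) \left(-3\right) = \left(-715\right) \left(-3\right) = 2145$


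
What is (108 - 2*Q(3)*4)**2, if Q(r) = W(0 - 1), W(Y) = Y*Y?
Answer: 10000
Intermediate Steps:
W(Y) = Y**2
Q(r) = 1 (Q(r) = (0 - 1)**2 = (-1)**2 = 1)
(108 - 2*Q(3)*4)**2 = (108 - 2*1*4)**2 = (108 - 2*4)**2 = (108 - 8)**2 = 100**2 = 10000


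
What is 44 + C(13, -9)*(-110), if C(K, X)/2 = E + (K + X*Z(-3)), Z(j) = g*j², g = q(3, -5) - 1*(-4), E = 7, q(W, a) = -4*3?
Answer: -146916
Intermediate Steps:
q(W, a) = -12
g = -8 (g = -12 - 1*(-4) = -12 + 4 = -8)
Z(j) = -8*j²
C(K, X) = 14 - 144*X + 2*K (C(K, X) = 2*(7 + (K + X*(-8*(-3)²))) = 2*(7 + (K + X*(-8*9))) = 2*(7 + (K + X*(-72))) = 2*(7 + (K - 72*X)) = 2*(7 + K - 72*X) = 14 - 144*X + 2*K)
44 + C(13, -9)*(-110) = 44 + (14 - 144*(-9) + 2*13)*(-110) = 44 + (14 + 1296 + 26)*(-110) = 44 + 1336*(-110) = 44 - 146960 = -146916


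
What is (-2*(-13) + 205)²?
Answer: 53361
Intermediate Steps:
(-2*(-13) + 205)² = (26 + 205)² = 231² = 53361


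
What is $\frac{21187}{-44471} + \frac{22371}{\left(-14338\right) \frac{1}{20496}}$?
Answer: $- \frac{10195484763371}{318812599} \approx -31980.0$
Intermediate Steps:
$\frac{21187}{-44471} + \frac{22371}{\left(-14338\right) \frac{1}{20496}} = 21187 \left(- \frac{1}{44471}\right) + \frac{22371}{\left(-14338\right) \frac{1}{20496}} = - \frac{21187}{44471} + \frac{22371}{- \frac{7169}{10248}} = - \frac{21187}{44471} + 22371 \left(- \frac{10248}{7169}\right) = - \frac{21187}{44471} - \frac{229258008}{7169} = - \frac{10195484763371}{318812599}$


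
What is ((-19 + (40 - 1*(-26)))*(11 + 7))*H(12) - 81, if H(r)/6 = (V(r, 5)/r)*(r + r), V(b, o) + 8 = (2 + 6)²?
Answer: 568431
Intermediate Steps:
V(b, o) = 56 (V(b, o) = -8 + (2 + 6)² = -8 + 8² = -8 + 64 = 56)
H(r) = 672 (H(r) = 6*((56/r)*(r + r)) = 6*((56/r)*(2*r)) = 6*112 = 672)
((-19 + (40 - 1*(-26)))*(11 + 7))*H(12) - 81 = ((-19 + (40 - 1*(-26)))*(11 + 7))*672 - 81 = ((-19 + (40 + 26))*18)*672 - 81 = ((-19 + 66)*18)*672 - 81 = (47*18)*672 - 81 = 846*672 - 81 = 568512 - 81 = 568431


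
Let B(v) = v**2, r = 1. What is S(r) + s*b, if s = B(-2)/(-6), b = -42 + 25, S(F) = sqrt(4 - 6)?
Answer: 34/3 + I*sqrt(2) ≈ 11.333 + 1.4142*I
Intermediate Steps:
S(F) = I*sqrt(2) (S(F) = sqrt(-2) = I*sqrt(2))
b = -17
s = -2/3 (s = (-2)**2/(-6) = 4*(-1/6) = -2/3 ≈ -0.66667)
S(r) + s*b = I*sqrt(2) - 2/3*(-17) = I*sqrt(2) + 34/3 = 34/3 + I*sqrt(2)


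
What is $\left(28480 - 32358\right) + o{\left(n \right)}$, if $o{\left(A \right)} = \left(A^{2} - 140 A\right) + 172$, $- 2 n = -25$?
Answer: $- \frac{21199}{4} \approx -5299.8$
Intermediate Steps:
$n = \frac{25}{2}$ ($n = \left(- \frac{1}{2}\right) \left(-25\right) = \frac{25}{2} \approx 12.5$)
$o{\left(A \right)} = 172 + A^{2} - 140 A$
$\left(28480 - 32358\right) + o{\left(n \right)} = \left(28480 - 32358\right) + \left(172 + \left(\frac{25}{2}\right)^{2} - 1750\right) = -3878 + \left(172 + \frac{625}{4} - 1750\right) = -3878 - \frac{5687}{4} = - \frac{21199}{4}$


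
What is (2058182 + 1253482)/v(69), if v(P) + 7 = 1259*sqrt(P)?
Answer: 5795412/27342635 + 1042346244*sqrt(69)/27342635 ≈ 316.87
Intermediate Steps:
v(P) = -7 + 1259*sqrt(P)
(2058182 + 1253482)/v(69) = (2058182 + 1253482)/(-7 + 1259*sqrt(69)) = 3311664/(-7 + 1259*sqrt(69))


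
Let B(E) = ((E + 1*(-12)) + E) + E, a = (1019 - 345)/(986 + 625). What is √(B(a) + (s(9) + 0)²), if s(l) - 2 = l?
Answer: √31794159/537 ≈ 10.500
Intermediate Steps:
s(l) = 2 + l
a = 674/1611 ≈ 0.41837
B(E) = -12 + 3*E (B(E) = ((E - 12) + E) + E = ((-12 + E) + E) + E = (-12 + 2*E) + E = -12 + 3*E)
√(B(a) + (s(9) + 0)²) = √((-12 + 3*(674/1611)) + ((2 + 9) + 0)²) = √((-12 + 674/537) + (11 + 0)²) = √(-5770/537 + 11²) = √(-5770/537 + 121) = √(59207/537) = √31794159/537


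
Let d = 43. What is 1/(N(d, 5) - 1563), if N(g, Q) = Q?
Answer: -1/1558 ≈ -0.00064185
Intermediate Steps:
1/(N(d, 5) - 1563) = 1/(5 - 1563) = 1/(-1558) = -1/1558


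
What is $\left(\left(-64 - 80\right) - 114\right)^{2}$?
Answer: $66564$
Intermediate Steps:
$\left(\left(-64 - 80\right) - 114\right)^{2} = \left(-144 - 114\right)^{2} = \left(-258\right)^{2} = 66564$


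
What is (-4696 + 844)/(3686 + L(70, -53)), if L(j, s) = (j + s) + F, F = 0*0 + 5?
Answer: -107/103 ≈ -1.0388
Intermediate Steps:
F = 5 (F = 0 + 5 = 5)
L(j, s) = 5 + j + s (L(j, s) = (j + s) + 5 = 5 + j + s)
(-4696 + 844)/(3686 + L(70, -53)) = (-4696 + 844)/(3686 + (5 + 70 - 53)) = -3852/(3686 + 22) = -3852/3708 = -3852*1/3708 = -107/103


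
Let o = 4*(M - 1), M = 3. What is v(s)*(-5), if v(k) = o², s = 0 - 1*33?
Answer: -320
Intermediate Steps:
s = -33 (s = 0 - 33 = -33)
o = 8 (o = 4*(3 - 1) = 4*2 = 8)
v(k) = 64 (v(k) = 8² = 64)
v(s)*(-5) = 64*(-5) = -320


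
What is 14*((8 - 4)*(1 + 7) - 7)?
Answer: 350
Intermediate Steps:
14*((8 - 4)*(1 + 7) - 7) = 14*(4*8 - 7) = 14*(32 - 7) = 14*25 = 350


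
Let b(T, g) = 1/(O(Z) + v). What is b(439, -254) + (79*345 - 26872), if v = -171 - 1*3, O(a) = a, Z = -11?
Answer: 70854/185 ≈ 382.99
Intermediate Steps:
v = -174 (v = -171 - 3 = -174)
b(T, g) = -1/185 (b(T, g) = 1/(-11 - 174) = 1/(-185) = -1/185)
b(439, -254) + (79*345 - 26872) = -1/185 + (79*345 - 26872) = -1/185 + (27255 - 26872) = -1/185 + 383 = 70854/185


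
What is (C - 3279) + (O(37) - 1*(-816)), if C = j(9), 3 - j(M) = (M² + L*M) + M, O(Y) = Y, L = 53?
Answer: -2990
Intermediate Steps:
j(M) = 3 - M² - 54*M (j(M) = 3 - ((M² + 53*M) + M) = 3 - (M² + 54*M) = 3 + (-M² - 54*M) = 3 - M² - 54*M)
C = -564 (C = 3 - 1*9² - 54*9 = 3 - 1*81 - 486 = 3 - 81 - 486 = -564)
(C - 3279) + (O(37) - 1*(-816)) = (-564 - 3279) + (37 - 1*(-816)) = -3843 + (37 + 816) = -3843 + 853 = -2990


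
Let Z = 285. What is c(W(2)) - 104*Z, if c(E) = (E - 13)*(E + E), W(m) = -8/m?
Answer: -29504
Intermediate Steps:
c(E) = 2*E*(-13 + E) (c(E) = (-13 + E)*(2*E) = 2*E*(-13 + E))
c(W(2)) - 104*Z = 2*(-8/2)*(-13 - 8/2) - 104*285 = 2*(-8*½)*(-13 - 8*½) - 29640 = 2*(-4)*(-13 - 4) - 29640 = 2*(-4)*(-17) - 29640 = 136 - 29640 = -29504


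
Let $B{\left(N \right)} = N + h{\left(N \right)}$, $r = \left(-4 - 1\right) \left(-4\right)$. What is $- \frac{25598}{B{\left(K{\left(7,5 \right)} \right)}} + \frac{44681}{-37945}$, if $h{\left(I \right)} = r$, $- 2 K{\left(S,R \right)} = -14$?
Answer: $- \frac{972522497}{1024515} \approx -949.25$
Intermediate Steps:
$K{\left(S,R \right)} = 7$ ($K{\left(S,R \right)} = \left(- \frac{1}{2}\right) \left(-14\right) = 7$)
$r = 20$ ($r = \left(-5\right) \left(-4\right) = 20$)
$h{\left(I \right)} = 20$
$B{\left(N \right)} = 20 + N$ ($B{\left(N \right)} = N + 20 = 20 + N$)
$- \frac{25598}{B{\left(K{\left(7,5 \right)} \right)}} + \frac{44681}{-37945} = - \frac{25598}{20 + 7} + \frac{44681}{-37945} = - \frac{25598}{27} + 44681 \left(- \frac{1}{37945}\right) = \left(-25598\right) \frac{1}{27} - \frac{44681}{37945} = - \frac{25598}{27} - \frac{44681}{37945} = - \frac{972522497}{1024515}$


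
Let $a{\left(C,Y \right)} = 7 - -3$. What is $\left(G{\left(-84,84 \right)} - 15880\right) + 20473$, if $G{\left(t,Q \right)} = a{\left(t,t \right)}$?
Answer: $4603$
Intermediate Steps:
$a{\left(C,Y \right)} = 10$ ($a{\left(C,Y \right)} = 7 + 3 = 10$)
$G{\left(t,Q \right)} = 10$
$\left(G{\left(-84,84 \right)} - 15880\right) + 20473 = \left(10 - 15880\right) + 20473 = -15870 + 20473 = 4603$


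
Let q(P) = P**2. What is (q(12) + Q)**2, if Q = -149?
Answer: 25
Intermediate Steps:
(q(12) + Q)**2 = (12**2 - 149)**2 = (144 - 149)**2 = (-5)**2 = 25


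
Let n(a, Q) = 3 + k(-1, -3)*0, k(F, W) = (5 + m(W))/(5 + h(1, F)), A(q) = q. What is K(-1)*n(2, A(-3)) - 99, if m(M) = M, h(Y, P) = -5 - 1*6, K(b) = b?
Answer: -102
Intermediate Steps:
h(Y, P) = -11 (h(Y, P) = -5 - 6 = -11)
k(F, W) = -5/6 - W/6 (k(F, W) = (5 + W)/(5 - 11) = (5 + W)/(-6) = (5 + W)*(-1/6) = -5/6 - W/6)
n(a, Q) = 3 (n(a, Q) = 3 + (-5/6 - 1/6*(-3))*0 = 3 + (-5/6 + 1/2)*0 = 3 - 1/3*0 = 3 + 0 = 3)
K(-1)*n(2, A(-3)) - 99 = -1*3 - 99 = -3 - 99 = -102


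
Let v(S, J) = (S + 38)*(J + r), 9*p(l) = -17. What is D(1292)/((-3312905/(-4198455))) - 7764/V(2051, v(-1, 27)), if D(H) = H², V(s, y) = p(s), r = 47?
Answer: 23874619786164/11263877 ≈ 2.1196e+6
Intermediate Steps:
p(l) = -17/9 (p(l) = (⅑)*(-17) = -17/9)
v(S, J) = (38 + S)*(47 + J) (v(S, J) = (S + 38)*(J + 47) = (38 + S)*(47 + J))
V(s, y) = -17/9
D(1292)/((-3312905/(-4198455))) - 7764/V(2051, v(-1, 27)) = 1292²/((-3312905/(-4198455))) - 7764/(-17/9) = 1669264/((-3312905*(-1/4198455))) - 7764*(-9/17) = 1669264/(662581/839691) + 69876/17 = 1669264*(839691/662581) + 69876/17 = 1401665957424/662581 + 69876/17 = 23874619786164/11263877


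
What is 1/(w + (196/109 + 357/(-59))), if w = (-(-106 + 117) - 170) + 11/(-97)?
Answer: -623807/115632661 ≈ -0.0053947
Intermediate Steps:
w = -17568/97 (w = (-1*11 - 170) + 11*(-1/97) = (-11 - 170) - 11/97 = -181 - 11/97 = -17568/97 ≈ -181.11)
1/(w + (196/109 + 357/(-59))) = 1/(-17568/97 + (196/109 + 357/(-59))) = 1/(-17568/97 + (196*(1/109) + 357*(-1/59))) = 1/(-17568/97 + (196/109 - 357/59)) = 1/(-17568/97 - 27349/6431) = 1/(-115632661/623807) = -623807/115632661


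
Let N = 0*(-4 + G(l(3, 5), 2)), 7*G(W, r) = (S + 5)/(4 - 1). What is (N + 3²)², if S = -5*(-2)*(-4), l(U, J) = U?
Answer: 81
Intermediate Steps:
S = -40 (S = 10*(-4) = -40)
G(W, r) = -5/3 (G(W, r) = ((-40 + 5)/(4 - 1))/7 = (-35/3)/7 = (-35*⅓)/7 = (⅐)*(-35/3) = -5/3)
N = 0 (N = 0*(-4 - 5/3) = 0*(-17/3) = 0)
(N + 3²)² = (0 + 3²)² = (0 + 9)² = 9² = 81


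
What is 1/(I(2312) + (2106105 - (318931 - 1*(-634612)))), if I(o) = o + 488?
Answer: 1/1155362 ≈ 8.6553e-7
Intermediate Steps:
I(o) = 488 + o
1/(I(2312) + (2106105 - (318931 - 1*(-634612)))) = 1/((488 + 2312) + (2106105 - (318931 - 1*(-634612)))) = 1/(2800 + (2106105 - (318931 + 634612))) = 1/(2800 + (2106105 - 1*953543)) = 1/(2800 + (2106105 - 953543)) = 1/(2800 + 1152562) = 1/1155362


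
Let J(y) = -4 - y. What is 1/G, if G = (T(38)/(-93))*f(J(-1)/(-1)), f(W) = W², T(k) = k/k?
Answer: -31/3 ≈ -10.333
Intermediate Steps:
T(k) = 1
G = -3/31 (G = (1/(-93))*((-4 - 1*(-1))/(-1))² = (1*(-1/93))*((-4 + 1)*(-1))² = -(-3*(-1))²/93 = -1/93*3² = -1/93*9 = -3/31 ≈ -0.096774)
1/G = 1/(-3/31) = -31/3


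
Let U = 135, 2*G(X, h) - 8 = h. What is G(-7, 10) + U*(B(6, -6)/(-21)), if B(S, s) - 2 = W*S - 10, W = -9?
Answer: 2853/7 ≈ 407.57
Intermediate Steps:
G(X, h) = 4 + h/2
B(S, s) = -8 - 9*S (B(S, s) = 2 + (-9*S - 10) = 2 + (-10 - 9*S) = -8 - 9*S)
G(-7, 10) + U*(B(6, -6)/(-21)) = (4 + (1/2)*10) + 135*((-8 - 9*6)/(-21)) = (4 + 5) + 135*((-8 - 54)*(-1/21)) = 9 + 135*(-62*(-1/21)) = 9 + 135*(62/21) = 9 + 2790/7 = 2853/7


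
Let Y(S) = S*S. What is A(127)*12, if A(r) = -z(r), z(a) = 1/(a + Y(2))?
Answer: -12/131 ≈ -0.091603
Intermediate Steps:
Y(S) = S²
z(a) = 1/(4 + a) (z(a) = 1/(a + 2²) = 1/(a + 4) = 1/(4 + a))
A(r) = -1/(4 + r)
A(127)*12 = -1/(4 + 127)*12 = -1/131*12 = -12/131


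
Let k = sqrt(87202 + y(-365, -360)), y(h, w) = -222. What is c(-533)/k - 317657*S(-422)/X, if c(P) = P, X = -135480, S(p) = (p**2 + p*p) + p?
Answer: 18834201187/22580 - 533*sqrt(21745)/43490 ≈ 8.3411e+5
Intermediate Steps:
S(p) = p + 2*p**2 (S(p) = (p**2 + p**2) + p = 2*p**2 + p = p + 2*p**2)
k = 2*sqrt(21745) (k = sqrt(87202 - 222) = sqrt(86980) = 2*sqrt(21745) ≈ 294.92)
c(-533)/k - 317657*S(-422)/X = -533*sqrt(21745)/43490 - 317657/((-135480*(-1/(422*(1 + 2*(-422)))))) = -533*sqrt(21745)/43490 - 317657/((-135480*(-1/(422*(1 - 844))))) = -533*sqrt(21745)/43490 - 317657/((-135480/((-422*(-843))))) = -533*sqrt(21745)/43490 - 317657/((-135480/355746)) = -533*sqrt(21745)/43490 - 317657/((-135480*1/355746)) = -533*sqrt(21745)/43490 - 317657/(-22580/59291) = -533*sqrt(21745)/43490 - 317657*(-59291/22580) = -533*sqrt(21745)/43490 + 18834201187/22580 = 18834201187/22580 - 533*sqrt(21745)/43490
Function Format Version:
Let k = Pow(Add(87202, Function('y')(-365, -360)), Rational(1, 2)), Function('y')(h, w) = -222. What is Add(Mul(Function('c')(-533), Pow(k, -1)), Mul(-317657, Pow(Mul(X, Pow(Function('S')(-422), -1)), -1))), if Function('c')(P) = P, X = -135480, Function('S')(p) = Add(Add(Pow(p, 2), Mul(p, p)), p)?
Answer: Add(Rational(18834201187, 22580), Mul(Rational(-533, 43490), Pow(21745, Rational(1, 2)))) ≈ 8.3411e+5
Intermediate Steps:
Function('S')(p) = Add(p, Mul(2, Pow(p, 2))) (Function('S')(p) = Add(Add(Pow(p, 2), Pow(p, 2)), p) = Add(Mul(2, Pow(p, 2)), p) = Add(p, Mul(2, Pow(p, 2))))
k = Mul(2, Pow(21745, Rational(1, 2))) (k = Pow(Add(87202, -222), Rational(1, 2)) = Pow(86980, Rational(1, 2)) = Mul(2, Pow(21745, Rational(1, 2))) ≈ 294.92)
Add(Mul(Function('c')(-533), Pow(k, -1)), Mul(-317657, Pow(Mul(X, Pow(Function('S')(-422), -1)), -1))) = Add(Mul(-533, Pow(Mul(2, Pow(21745, Rational(1, 2))), -1)), Mul(-317657, Pow(Mul(-135480, Pow(Mul(-422, Add(1, Mul(2, -422))), -1)), -1))) = Add(Mul(-533, Mul(Rational(1, 43490), Pow(21745, Rational(1, 2)))), Mul(-317657, Pow(Mul(-135480, Pow(Mul(-422, Add(1, -844)), -1)), -1))) = Add(Mul(Rational(-533, 43490), Pow(21745, Rational(1, 2))), Mul(-317657, Pow(Mul(-135480, Pow(Mul(-422, -843), -1)), -1))) = Add(Mul(Rational(-533, 43490), Pow(21745, Rational(1, 2))), Mul(-317657, Pow(Mul(-135480, Pow(355746, -1)), -1))) = Add(Mul(Rational(-533, 43490), Pow(21745, Rational(1, 2))), Mul(-317657, Pow(Mul(-135480, Rational(1, 355746)), -1))) = Add(Mul(Rational(-533, 43490), Pow(21745, Rational(1, 2))), Mul(-317657, Pow(Rational(-22580, 59291), -1))) = Add(Mul(Rational(-533, 43490), Pow(21745, Rational(1, 2))), Mul(-317657, Rational(-59291, 22580))) = Add(Mul(Rational(-533, 43490), Pow(21745, Rational(1, 2))), Rational(18834201187, 22580)) = Add(Rational(18834201187, 22580), Mul(Rational(-533, 43490), Pow(21745, Rational(1, 2))))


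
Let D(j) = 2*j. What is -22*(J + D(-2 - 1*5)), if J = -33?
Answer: 1034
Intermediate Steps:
-22*(J + D(-2 - 1*5)) = -22*(-33 + 2*(-2 - 1*5)) = -22*(-33 + 2*(-2 - 5)) = -22*(-33 + 2*(-7)) = -22*(-33 - 14) = -22*(-47) = 1034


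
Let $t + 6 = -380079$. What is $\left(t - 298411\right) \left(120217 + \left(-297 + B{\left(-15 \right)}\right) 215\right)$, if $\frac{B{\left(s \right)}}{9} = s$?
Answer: $-18548045152$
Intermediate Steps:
$t = -380085$ ($t = -6 - 380079 = -380085$)
$B{\left(s \right)} = 9 s$
$\left(t - 298411\right) \left(120217 + \left(-297 + B{\left(-15 \right)}\right) 215\right) = \left(-380085 - 298411\right) \left(120217 + \left(-297 + 9 \left(-15\right)\right) 215\right) = - 678496 \left(120217 + \left(-297 - 135\right) 215\right) = - 678496 \left(120217 - 92880\right) = \left(-678496\right) 27337 = -18548045152$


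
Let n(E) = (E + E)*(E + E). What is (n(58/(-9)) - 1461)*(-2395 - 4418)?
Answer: 79397945/9 ≈ 8.8220e+6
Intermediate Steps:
n(E) = 4*E**2 (n(E) = (2*E)*(2*E) = 4*E**2)
(n(58/(-9)) - 1461)*(-2395 - 4418) = (4*(58/(-9))**2 - 1461)*(-2395 - 4418) = (4*(58*(-1/9))**2 - 1461)*(-6813) = (4*(-58/9)**2 - 1461)*(-6813) = (4*(3364/81) - 1461)*(-6813) = (13456/81 - 1461)*(-6813) = -104885/81*(-6813) = 79397945/9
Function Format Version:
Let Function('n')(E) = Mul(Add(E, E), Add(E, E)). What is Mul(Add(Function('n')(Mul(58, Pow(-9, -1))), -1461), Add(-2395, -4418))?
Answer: Rational(79397945, 9) ≈ 8.8220e+6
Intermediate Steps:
Function('n')(E) = Mul(4, Pow(E, 2)) (Function('n')(E) = Mul(Mul(2, E), Mul(2, E)) = Mul(4, Pow(E, 2)))
Mul(Add(Function('n')(Mul(58, Pow(-9, -1))), -1461), Add(-2395, -4418)) = Mul(Add(Mul(4, Pow(Mul(58, Pow(-9, -1)), 2)), -1461), Add(-2395, -4418)) = Mul(Add(Mul(4, Pow(Mul(58, Rational(-1, 9)), 2)), -1461), -6813) = Mul(Add(Mul(4, Pow(Rational(-58, 9), 2)), -1461), -6813) = Mul(Add(Mul(4, Rational(3364, 81)), -1461), -6813) = Mul(Add(Rational(13456, 81), -1461), -6813) = Mul(Rational(-104885, 81), -6813) = Rational(79397945, 9)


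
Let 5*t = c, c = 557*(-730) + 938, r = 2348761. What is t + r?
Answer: 11338133/5 ≈ 2.2676e+6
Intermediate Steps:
c = -405672 (c = -406610 + 938 = -405672)
t = -405672/5 (t = (1/5)*(-405672) = -405672/5 ≈ -81134.)
t + r = -405672/5 + 2348761 = 11338133/5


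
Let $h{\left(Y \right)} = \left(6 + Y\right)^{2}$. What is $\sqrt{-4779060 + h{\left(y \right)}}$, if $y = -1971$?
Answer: $i \sqrt{917835} \approx 958.04 i$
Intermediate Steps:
$\sqrt{-4779060 + h{\left(y \right)}} = \sqrt{-4779060 + \left(6 - 1971\right)^{2}} = \sqrt{-4779060 + \left(-1965\right)^{2}} = \sqrt{-4779060 + 3861225} = \sqrt{-917835} = i \sqrt{917835}$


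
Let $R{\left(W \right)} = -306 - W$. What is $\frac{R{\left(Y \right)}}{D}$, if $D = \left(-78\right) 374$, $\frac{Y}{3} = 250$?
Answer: $\frac{8}{221} \approx 0.036199$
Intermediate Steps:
$Y = 750$ ($Y = 3 \cdot 250 = 750$)
$D = -29172$
$\frac{R{\left(Y \right)}}{D} = \frac{-306 - 750}{-29172} = \left(-306 - 750\right) \left(- \frac{1}{29172}\right) = \left(-1056\right) \left(- \frac{1}{29172}\right) = \frac{8}{221}$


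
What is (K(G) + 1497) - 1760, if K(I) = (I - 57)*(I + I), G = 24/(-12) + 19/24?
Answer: -35231/288 ≈ -122.33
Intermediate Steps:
G = -29/24 (G = 24*(-1/12) + 19*(1/24) = -2 + 19/24 = -29/24 ≈ -1.2083)
K(I) = 2*I*(-57 + I) (K(I) = (-57 + I)*(2*I) = 2*I*(-57 + I))
(K(G) + 1497) - 1760 = (2*(-29/24)*(-57 - 29/24) + 1497) - 1760 = (2*(-29/24)*(-1397/24) + 1497) - 1760 = (40513/288 + 1497) - 1760 = 471649/288 - 1760 = -35231/288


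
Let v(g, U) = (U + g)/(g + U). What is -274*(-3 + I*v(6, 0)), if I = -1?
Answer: 1096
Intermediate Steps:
v(g, U) = 1 (v(g, U) = (U + g)/(U + g) = 1)
-274*(-3 + I*v(6, 0)) = -274*(-3 - 1*1) = -274*(-3 - 1) = -274*(-4) = 1096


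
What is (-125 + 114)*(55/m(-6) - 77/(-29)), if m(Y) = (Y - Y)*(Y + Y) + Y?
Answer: 12463/174 ≈ 71.626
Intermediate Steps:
m(Y) = Y (m(Y) = 0*(2*Y) + Y = 0 + Y = Y)
(-125 + 114)*(55/m(-6) - 77/(-29)) = (-125 + 114)*(55/(-6) - 77/(-29)) = -11*(55*(-⅙) - 77*(-1/29)) = -11*(-55/6 + 77/29) = -11*(-1133/174) = 12463/174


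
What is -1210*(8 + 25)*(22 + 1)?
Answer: -918390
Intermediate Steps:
-1210*(8 + 25)*(22 + 1) = -39930*23 = -1210*759 = -918390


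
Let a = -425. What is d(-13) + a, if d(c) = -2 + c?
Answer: -440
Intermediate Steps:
d(-13) + a = (-2 - 13) - 425 = -15 - 425 = -440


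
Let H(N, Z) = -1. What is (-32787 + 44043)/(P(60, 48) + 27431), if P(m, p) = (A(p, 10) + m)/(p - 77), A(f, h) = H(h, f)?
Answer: 40803/99430 ≈ 0.41037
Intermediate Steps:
A(f, h) = -1
P(m, p) = (-1 + m)/(-77 + p) (P(m, p) = (-1 + m)/(p - 77) = (-1 + m)/(-77 + p))
(-32787 + 44043)/(P(60, 48) + 27431) = (-32787 + 44043)/((-1 + 60)/(-77 + 48) + 27431) = 11256/(59/(-29) + 27431) = 11256/(-1/29*59 + 27431) = 11256/(-59/29 + 27431) = 11256/(795440/29) = 11256*(29/795440) = 40803/99430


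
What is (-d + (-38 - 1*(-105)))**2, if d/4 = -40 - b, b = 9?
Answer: 69169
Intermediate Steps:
d = -196 (d = 4*(-40 - 1*9) = 4*(-40 - 9) = 4*(-49) = -196)
(-d + (-38 - 1*(-105)))**2 = (-1*(-196) + (-38 - 1*(-105)))**2 = (196 + (-38 + 105))**2 = (196 + 67)**2 = 263**2 = 69169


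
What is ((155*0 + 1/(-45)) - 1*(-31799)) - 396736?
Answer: -16422166/45 ≈ -3.6494e+5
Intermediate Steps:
((155*0 + 1/(-45)) - 1*(-31799)) - 396736 = ((0 - 1/45) + 31799) - 396736 = (-1/45 + 31799) - 396736 = 1430954/45 - 396736 = -16422166/45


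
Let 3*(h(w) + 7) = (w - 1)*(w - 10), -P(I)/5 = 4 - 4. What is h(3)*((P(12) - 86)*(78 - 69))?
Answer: 9030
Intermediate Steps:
P(I) = 0 (P(I) = -5*(4 - 4) = -5*0 = 0)
h(w) = -7 + (-1 + w)*(-10 + w)/3 (h(w) = -7 + ((w - 1)*(w - 10))/3 = -7 + ((-1 + w)*(-10 + w))/3 = -7 + (-1 + w)*(-10 + w)/3)
h(3)*((P(12) - 86)*(78 - 69)) = (-11/3 - 11/3*3 + (⅓)*3²)*((0 - 86)*(78 - 69)) = (-11/3 - 11 + (⅓)*9)*(-86*9) = (-11/3 - 11 + 3)*(-774) = -35/3*(-774) = 9030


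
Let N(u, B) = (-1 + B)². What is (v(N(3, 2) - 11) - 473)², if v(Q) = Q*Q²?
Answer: 2169729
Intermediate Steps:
v(Q) = Q³
(v(N(3, 2) - 11) - 473)² = (((-1 + 2)² - 11)³ - 473)² = ((1² - 11)³ - 473)² = ((1 - 11)³ - 473)² = ((-10)³ - 473)² = (-1000 - 473)² = (-1473)² = 2169729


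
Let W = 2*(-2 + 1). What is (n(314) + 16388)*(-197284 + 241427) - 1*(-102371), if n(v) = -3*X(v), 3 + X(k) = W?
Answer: 724180000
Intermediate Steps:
W = -2 (W = 2*(-1) = -2)
X(k) = -5 (X(k) = -3 - 2 = -5)
n(v) = 15 (n(v) = -3*(-5) = 15)
(n(314) + 16388)*(-197284 + 241427) - 1*(-102371) = (15 + 16388)*(-197284 + 241427) - 1*(-102371) = 16403*44143 + 102371 = 724077629 + 102371 = 724180000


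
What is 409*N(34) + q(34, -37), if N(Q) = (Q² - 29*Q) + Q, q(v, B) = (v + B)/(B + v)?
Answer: 83437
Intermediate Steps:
q(v, B) = 1 (q(v, B) = (B + v)/(B + v) = 1)
N(Q) = Q² - 28*Q
409*N(34) + q(34, -37) = 409*(34*(-28 + 34)) + 1 = 409*(34*6) + 1 = 409*204 + 1 = 83436 + 1 = 83437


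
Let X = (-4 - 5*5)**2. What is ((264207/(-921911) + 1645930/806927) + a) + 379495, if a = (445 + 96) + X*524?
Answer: 55504283860413471/67628625227 ≈ 8.2072e+5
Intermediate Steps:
X = 841 (X = (-4 - 25)**2 = (-29)**2 = 841)
a = 441225 (a = (445 + 96) + 841*524 = 541 + 440684 = 441225)
((264207/(-921911) + 1645930/806927) + a) + 379495 = ((264207/(-921911) + 1645930/806927) + 441225) + 379495 = ((264207*(-1/921911) + 1645930*(1/806927)) + 441225) + 379495 = ((-264207/921911 + 149630/73357) + 441225) + 379495 = (118564110031/67628625227 + 441225) + 379495 = 29839558729893106/67628625227 + 379495 = 55504283860413471/67628625227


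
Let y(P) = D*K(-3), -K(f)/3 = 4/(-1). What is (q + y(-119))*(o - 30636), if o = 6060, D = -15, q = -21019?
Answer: 520986624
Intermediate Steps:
K(f) = 12 (K(f) = -12/(-1) = -12*(-1) = -3*(-4) = 12)
y(P) = -180 (y(P) = -15*12 = -180)
(q + y(-119))*(o - 30636) = (-21019 - 180)*(6060 - 30636) = -21199*(-24576) = 520986624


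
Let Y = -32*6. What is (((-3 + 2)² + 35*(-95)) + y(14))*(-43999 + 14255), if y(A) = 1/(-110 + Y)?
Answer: 14929242328/151 ≈ 9.8869e+7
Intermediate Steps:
Y = -192
y(A) = -1/302 (y(A) = 1/(-110 - 192) = 1/(-302) = -1/302)
(((-3 + 2)² + 35*(-95)) + y(14))*(-43999 + 14255) = (((-3 + 2)² + 35*(-95)) - 1/302)*(-43999 + 14255) = (((-1)² - 3325) - 1/302)*(-29744) = ((1 - 3325) - 1/302)*(-29744) = (-3324 - 1/302)*(-29744) = -1003849/302*(-29744) = 14929242328/151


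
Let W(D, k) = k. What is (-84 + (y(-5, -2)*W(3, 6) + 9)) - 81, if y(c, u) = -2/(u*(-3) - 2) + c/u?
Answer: -144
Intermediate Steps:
y(c, u) = -2/(-2 - 3*u) + c/u (y(c, u) = -2/(-3*u - 2) + c/u = -2/(-2 - 3*u) + c/u)
(-84 + (y(-5, -2)*W(3, 6) + 9)) - 81 = (-84 + (((2*(-5) + 2*(-2) + 3*(-5)*(-2))/((-2)*(2 + 3*(-2))))*6 + 9)) - 81 = (-84 + (-(-10 - 4 + 30)/(2*(2 - 6))*6 + 9)) - 81 = (-84 + (-½*16/(-4)*6 + 9)) - 81 = (-84 + (-½*(-¼)*16*6 + 9)) - 81 = (-84 + (2*6 + 9)) - 81 = (-84 + (12 + 9)) - 81 = (-84 + 21) - 81 = -63 - 81 = -144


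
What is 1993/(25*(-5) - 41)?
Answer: -1993/166 ≈ -12.006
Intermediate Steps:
1993/(25*(-5) - 41) = 1993/(-125 - 41) = 1993/(-166) = 1993*(-1/166) = -1993/166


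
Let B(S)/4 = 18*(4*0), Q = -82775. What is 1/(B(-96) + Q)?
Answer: -1/82775 ≈ -1.2081e-5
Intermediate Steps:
B(S) = 0 (B(S) = 4*(18*(4*0)) = 4*(18*0) = 4*0 = 0)
1/(B(-96) + Q) = 1/(0 - 82775) = 1/(-82775) = -1/82775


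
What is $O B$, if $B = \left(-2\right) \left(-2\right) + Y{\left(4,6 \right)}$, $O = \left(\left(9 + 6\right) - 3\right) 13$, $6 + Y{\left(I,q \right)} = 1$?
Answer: $-156$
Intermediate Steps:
$Y{\left(I,q \right)} = -5$ ($Y{\left(I,q \right)} = -6 + 1 = -5$)
$O = 156$ ($O = \left(15 - 3\right) 13 = 12 \cdot 13 = 156$)
$B = -1$ ($B = \left(-2\right) \left(-2\right) - 5 = 4 - 5 = -1$)
$O B = 156 \left(-1\right) = -156$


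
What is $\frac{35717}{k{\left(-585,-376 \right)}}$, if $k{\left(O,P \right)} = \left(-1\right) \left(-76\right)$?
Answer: $\frac{35717}{76} \approx 469.96$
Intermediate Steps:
$k{\left(O,P \right)} = 76$
$\frac{35717}{k{\left(-585,-376 \right)}} = \frac{35717}{76}$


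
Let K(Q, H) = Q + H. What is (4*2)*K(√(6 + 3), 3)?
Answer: 48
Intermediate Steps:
K(Q, H) = H + Q
(4*2)*K(√(6 + 3), 3) = (4*2)*(3 + √(6 + 3)) = 8*(3 + √9) = 8*(3 + 3) = 8*6 = 48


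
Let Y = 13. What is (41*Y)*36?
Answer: 19188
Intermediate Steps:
(41*Y)*36 = (41*13)*36 = 533*36 = 19188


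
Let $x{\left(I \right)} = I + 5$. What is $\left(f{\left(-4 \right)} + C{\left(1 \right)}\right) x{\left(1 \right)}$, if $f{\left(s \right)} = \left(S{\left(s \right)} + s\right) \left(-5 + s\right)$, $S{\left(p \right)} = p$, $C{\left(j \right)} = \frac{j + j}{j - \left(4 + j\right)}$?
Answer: $429$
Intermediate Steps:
$C{\left(j \right)} = - \frac{j}{2}$ ($C{\left(j \right)} = \frac{2 j}{-4} = 2 j \left(- \frac{1}{4}\right) = - \frac{j}{2}$)
$f{\left(s \right)} = 2 s \left(-5 + s\right)$ ($f{\left(s \right)} = \left(s + s\right) \left(-5 + s\right) = 2 s \left(-5 + s\right)$)
$x{\left(I \right)} = 5 + I$
$\left(f{\left(-4 \right)} + C{\left(1 \right)}\right) x{\left(1 \right)} = \left(2 \left(-4\right) \left(-5 - 4\right) - \frac{1}{2}\right) \left(5 + 1\right) = \left(2 \left(-4\right) \left(-9\right) - \frac{1}{2}\right) 6 = \left(72 - \frac{1}{2}\right) 6 = \frac{143}{2} \cdot 6 = 429$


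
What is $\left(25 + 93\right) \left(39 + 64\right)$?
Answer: $12154$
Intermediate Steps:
$\left(25 + 93\right) \left(39 + 64\right) = 118 \cdot 103 = 12154$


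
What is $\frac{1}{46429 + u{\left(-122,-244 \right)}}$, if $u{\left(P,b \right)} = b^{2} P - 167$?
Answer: $- \frac{1}{7217130} \approx -1.3856 \cdot 10^{-7}$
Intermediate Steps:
$u{\left(P,b \right)} = -167 + P b^{2}$ ($u{\left(P,b \right)} = P b^{2} - 167 = -167 + P b^{2}$)
$\frac{1}{46429 + u{\left(-122,-244 \right)}} = \frac{1}{46429 - \left(167 + 122 \left(-244\right)^{2}\right)} = \frac{1}{46429 - 7263559} = \frac{1}{-7217130} = - \frac{1}{7217130}$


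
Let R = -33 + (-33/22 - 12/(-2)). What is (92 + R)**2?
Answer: 16129/4 ≈ 4032.3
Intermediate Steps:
R = -57/2 (R = -33 + (-33*1/22 - 12*(-1/2)) = -33 + (-3/2 + 6) = -33 + 9/2 = -57/2 ≈ -28.500)
(92 + R)**2 = (92 - 57/2)**2 = (127/2)**2 = 16129/4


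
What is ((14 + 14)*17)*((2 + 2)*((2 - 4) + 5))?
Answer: 5712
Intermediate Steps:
((14 + 14)*17)*((2 + 2)*((2 - 4) + 5)) = (28*17)*(4*(-2 + 5)) = 476*(4*3) = 476*12 = 5712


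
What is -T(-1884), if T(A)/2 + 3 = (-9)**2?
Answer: -156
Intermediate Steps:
T(A) = 156 (T(A) = -6 + 2*(-9)**2 = -6 + 2*81 = -6 + 162 = 156)
-T(-1884) = -1*156 = -156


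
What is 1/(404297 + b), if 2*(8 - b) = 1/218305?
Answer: 436610/176523606049 ≈ 2.4734e-6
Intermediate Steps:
b = 3492879/436610 (b = 8 - ½/218305 = 8 - ½*1/218305 = 8 - 1/436610 = 3492879/436610 ≈ 8.0000)
1/(404297 + b) = 1/(404297 + 3492879/436610) = 1/(176523606049/436610) = 436610/176523606049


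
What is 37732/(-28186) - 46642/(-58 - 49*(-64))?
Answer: -357697627/21689127 ≈ -16.492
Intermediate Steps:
37732/(-28186) - 46642/(-58 - 49*(-64)) = 37732*(-1/28186) - 46642/(-58 + 3136) = -18866/14093 - 46642/3078 = -18866/14093 - 46642*1/3078 = -18866/14093 - 23321/1539 = -357697627/21689127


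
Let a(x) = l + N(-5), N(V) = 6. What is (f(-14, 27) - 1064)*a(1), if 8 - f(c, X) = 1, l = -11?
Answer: 5285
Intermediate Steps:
f(c, X) = 7 (f(c, X) = 8 - 1*1 = 8 - 1 = 7)
a(x) = -5 (a(x) = -11 + 6 = -5)
(f(-14, 27) - 1064)*a(1) = (7 - 1064)*(-5) = -1057*(-5) = 5285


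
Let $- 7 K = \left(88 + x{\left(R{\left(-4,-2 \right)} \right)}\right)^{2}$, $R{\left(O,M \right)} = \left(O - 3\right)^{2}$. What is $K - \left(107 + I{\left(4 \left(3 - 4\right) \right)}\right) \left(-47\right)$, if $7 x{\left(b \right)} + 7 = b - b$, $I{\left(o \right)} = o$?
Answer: $\frac{26318}{7} \approx 3759.7$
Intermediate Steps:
$R{\left(O,M \right)} = \left(-3 + O\right)^{2}$
$x{\left(b \right)} = -1$ ($x{\left(b \right)} = -1 + \frac{b - b}{7} = -1 + \frac{1}{7} \cdot 0 = -1 + 0 = -1$)
$K = - \frac{7569}{7}$ ($K = - \frac{\left(88 - 1\right)^{2}}{7} = - \frac{87^{2}}{7} = \left(- \frac{1}{7}\right) 7569 = - \frac{7569}{7} \approx -1081.3$)
$K - \left(107 + I{\left(4 \left(3 - 4\right) \right)}\right) \left(-47\right) = - \frac{7569}{7} - \left(107 + 4 \left(3 - 4\right)\right) \left(-47\right) = - \frac{7569}{7} - \left(107 + 4 \left(-1\right)\right) \left(-47\right) = - \frac{7569}{7} - \left(107 - 4\right) \left(-47\right) = - \frac{7569}{7} - 103 \left(-47\right) = - \frac{7569}{7} - -4841 = - \frac{7569}{7} + 4841 = \frac{26318}{7}$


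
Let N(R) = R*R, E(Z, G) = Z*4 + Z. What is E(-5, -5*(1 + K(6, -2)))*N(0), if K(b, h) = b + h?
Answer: 0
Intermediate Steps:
E(Z, G) = 5*Z (E(Z, G) = 4*Z + Z = 5*Z)
N(R) = R²
E(-5, -5*(1 + K(6, -2)))*N(0) = (5*(-5))*0² = -25*0 = 0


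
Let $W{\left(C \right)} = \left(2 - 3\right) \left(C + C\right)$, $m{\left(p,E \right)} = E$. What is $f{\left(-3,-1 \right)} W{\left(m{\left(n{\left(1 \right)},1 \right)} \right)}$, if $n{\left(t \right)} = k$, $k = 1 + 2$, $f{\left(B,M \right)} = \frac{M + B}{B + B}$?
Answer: $- \frac{4}{3} \approx -1.3333$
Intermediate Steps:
$f{\left(B,M \right)} = \frac{B + M}{2 B}$
$k = 3$
$n{\left(t \right)} = 3$
$W{\left(C \right)} = - 2 C$
$f{\left(-3,-1 \right)} W{\left(m{\left(n{\left(1 \right)},1 \right)} \right)} = \frac{-3 - 1}{2 \left(-3\right)} \left(\left(-2\right) 1\right) = \frac{1}{2} \left(- \frac{1}{3}\right) \left(-4\right) \left(-2\right) = \frac{2}{3} \left(-2\right) = - \frac{4}{3}$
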